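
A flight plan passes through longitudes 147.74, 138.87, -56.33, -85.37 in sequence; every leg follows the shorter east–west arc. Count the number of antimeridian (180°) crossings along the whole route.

Leg 1: +147.74° → +138.87°, shortest Δλ = -8.87° (west) — does not cross 180°.
Leg 2: +138.87° → -56.33°, shortest Δλ = 164.8° (east) — crosses 180°.
Leg 3: -56.33° → -85.37°, shortest Δλ = -29.04° (west) — does not cross 180°.
Total crossings: 1.

1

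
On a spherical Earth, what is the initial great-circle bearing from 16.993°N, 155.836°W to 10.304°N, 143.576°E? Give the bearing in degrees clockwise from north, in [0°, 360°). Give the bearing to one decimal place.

272.0°

Δλ = 143.576 − -155.836 = 299.412°; wrapped into (−180°, 180°]: -60.588°.
θ = atan2( sin Δλ · cos φ₂ , cos φ₁ · sin φ₂ − sin φ₁ · cos φ₂ · cos Δλ )
  = atan2(-0.85706, 0.02985) = -88.005° → normalised to [0°, 360°): 271.995°.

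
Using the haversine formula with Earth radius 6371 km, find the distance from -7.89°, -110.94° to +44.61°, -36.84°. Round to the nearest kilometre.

Δλ = -36.84 − -110.94 = 74.10°.
Δφ = 44.61 − -7.89 = 52.50°.
a = sin²(Δφ/2) + cos φ₁ · cos φ₂ · sin²(Δλ/2) = 0.451608.
c = 2·atan2(√a, √(1−a)) = 1.47386 rad → d = 6371·c ≈ 9389.97 km.

9390 km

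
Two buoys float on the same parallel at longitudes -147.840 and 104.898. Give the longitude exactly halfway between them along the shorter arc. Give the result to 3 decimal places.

Signed shortest Δλ from -147.840° to +104.898° is -107.262°.
Midpoint longitude = -147.840° + (-107.262°)/2 = -147.840° − 53.631° = -201.471°.
Normalise into (−180°, 180°]: +158.529°.
(The naïve average (-147.840 + +104.898)/2 = -21.471° is on the wrong side of the globe.)

+158.529°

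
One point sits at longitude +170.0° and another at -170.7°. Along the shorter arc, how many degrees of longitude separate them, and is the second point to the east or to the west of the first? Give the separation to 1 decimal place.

Raw difference: -170.7 − 170.0 = -340.7°.
Normalise into (−180°, 180°]: -340.7° + 360° = 19.3°.
Positive ⇒ the second point lies to the east; separation 19.3°.

19.3° east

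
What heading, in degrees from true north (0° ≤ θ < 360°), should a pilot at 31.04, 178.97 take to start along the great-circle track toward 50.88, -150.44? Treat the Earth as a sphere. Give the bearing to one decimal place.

39.9°

Δλ = -150.44 − 178.97 = -329.41°; wrapped into (−180°, 180°]: 30.59°.
θ = atan2( sin Δλ · cos φ₂ , cos φ₁ · sin φ₂ − sin φ₁ · cos φ₂ · cos Δλ )
  = atan2(0.32108, 0.38467) = 39.852° → normalised to [0°, 360°): 39.852°.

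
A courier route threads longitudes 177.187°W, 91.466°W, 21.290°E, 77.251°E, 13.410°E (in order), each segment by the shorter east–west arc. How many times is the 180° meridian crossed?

0

Leg 1: -177.187° → -91.466°, shortest Δλ = 85.721° (east) — does not cross 180°.
Leg 2: -91.466° → +21.290°, shortest Δλ = 112.756° (east) — does not cross 180°.
Leg 3: +21.290° → +77.251°, shortest Δλ = 55.961° (east) — does not cross 180°.
Leg 4: +77.251° → +13.410°, shortest Δλ = -63.841° (west) — does not cross 180°.
Total crossings: 0.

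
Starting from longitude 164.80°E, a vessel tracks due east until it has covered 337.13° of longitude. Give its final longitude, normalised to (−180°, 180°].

Start at +164.80°; shift +337.13° → +501.93°.
+501.93° lies outside (−180°, 180°]; subtract 360° → +141.93°.

141.93°E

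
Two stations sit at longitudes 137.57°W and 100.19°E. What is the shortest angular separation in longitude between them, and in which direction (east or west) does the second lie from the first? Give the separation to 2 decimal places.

122.24° west

Raw difference: 100.19 − -137.57 = 237.76°.
Normalise into (−180°, 180°]: 237.76° − 360° = -122.24°.
Negative ⇒ the second point lies to the west; separation 122.24°.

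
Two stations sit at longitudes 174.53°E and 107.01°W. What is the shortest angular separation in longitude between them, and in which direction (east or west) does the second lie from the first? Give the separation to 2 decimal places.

Raw difference: -107.01 − 174.53 = -281.54°.
Normalise into (−180°, 180°]: -281.54° + 360° = 78.46°.
Positive ⇒ the second point lies to the east; separation 78.46°.

78.46° east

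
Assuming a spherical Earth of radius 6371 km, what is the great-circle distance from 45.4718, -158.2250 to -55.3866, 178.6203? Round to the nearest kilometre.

Δλ = 178.6203 − -158.2250 = 336.8453°; wrapped into (−180°, 180°]: -23.1547°.
Δφ = -55.3866 − 45.4718 = -100.8584°.
a = sin²(Δφ/2) + cos φ₁ · cos φ₂ · sin²(Δλ/2) = 0.610235.
c = 2·atan2(√a, √(1−a)) = 1.79309 rad → d = 6371·c ≈ 11423.79 km.

11424 km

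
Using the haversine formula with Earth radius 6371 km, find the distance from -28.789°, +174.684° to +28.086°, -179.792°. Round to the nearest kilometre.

6351 km

Δλ = -179.792 − 174.684 = -354.476°; wrapped into (−180°, 180°]: 5.524°.
Δφ = 28.086 − -28.789 = 56.875°.
a = sin²(Δφ/2) + cos φ₁ · cos φ₂ · sin²(Δλ/2) = 0.228562.
c = 2·atan2(√a, √(1−a)) = 0.99694 rad → d = 6371·c ≈ 6351.49 km.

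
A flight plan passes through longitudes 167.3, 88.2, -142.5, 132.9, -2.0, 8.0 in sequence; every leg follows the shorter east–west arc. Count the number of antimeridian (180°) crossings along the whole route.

Leg 1: +167.3° → +88.2°, shortest Δλ = -79.1° (west) — does not cross 180°.
Leg 2: +88.2° → -142.5°, shortest Δλ = 129.3° (east) — crosses 180°.
Leg 3: -142.5° → +132.9°, shortest Δλ = -84.6° (west) — crosses 180°.
Leg 4: +132.9° → -2.0°, shortest Δλ = -134.9° (west) — does not cross 180°.
Leg 5: -2.0° → +8.0°, shortest Δλ = 10.0° (east) — does not cross 180°.
Total crossings: 2.

2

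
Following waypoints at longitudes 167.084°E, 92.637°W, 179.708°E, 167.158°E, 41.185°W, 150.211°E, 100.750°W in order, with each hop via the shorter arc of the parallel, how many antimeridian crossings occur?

Leg 1: +167.084° → -92.637°, shortest Δλ = 100.279° (east) — crosses 180°.
Leg 2: -92.637° → +179.708°, shortest Δλ = -87.655° (west) — crosses 180°.
Leg 3: +179.708° → +167.158°, shortest Δλ = -12.55° (west) — does not cross 180°.
Leg 4: +167.158° → -41.185°, shortest Δλ = 151.657° (east) — crosses 180°.
Leg 5: -41.185° → +150.211°, shortest Δλ = -168.604° (west) — crosses 180°.
Leg 6: +150.211° → -100.750°, shortest Δλ = 109.039° (east) — crosses 180°.
Total crossings: 5.

5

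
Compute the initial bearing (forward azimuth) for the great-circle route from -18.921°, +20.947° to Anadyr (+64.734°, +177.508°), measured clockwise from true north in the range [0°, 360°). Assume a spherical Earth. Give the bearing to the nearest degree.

Δλ = 177.508 − 20.947 = 156.561°.
θ = atan2( sin Δλ · cos φ₂ , cos φ₁ · sin φ₂ − sin φ₁ · cos φ₂ · cos Δλ )
  = atan2(0.16978, 0.72849) = 13.119° → normalised to [0°, 360°): 13.119°.

13°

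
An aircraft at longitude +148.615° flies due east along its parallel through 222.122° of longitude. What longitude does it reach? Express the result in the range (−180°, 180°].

+10.737°

Start at +148.615°; shift +222.122° → +370.737°.
+370.737° lies outside (−180°, 180°]; subtract 360° → +10.737°.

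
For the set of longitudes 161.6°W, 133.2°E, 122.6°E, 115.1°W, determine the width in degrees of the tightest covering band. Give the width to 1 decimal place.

122.3°

Sort the longitudes: -161.6°, -115.1°, +122.6°, +133.2°.
Eastward gaps between consecutive values (wrapping around): 46.5°, 237.7°, 10.6°, 65.2°.
Largest gap = 237.7° ⇒ minimal covering band is its complement: 360° − 237.7° = 122.3°.
Band runs from +122.6° eastward to -115.1°, crossing the antimeridian.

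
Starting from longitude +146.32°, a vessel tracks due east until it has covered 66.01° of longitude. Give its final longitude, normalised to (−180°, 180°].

-147.67°

Start at +146.32°; shift +66.01° → +212.33°.
+212.33° lies outside (−180°, 180°]; subtract 360° → -147.67°.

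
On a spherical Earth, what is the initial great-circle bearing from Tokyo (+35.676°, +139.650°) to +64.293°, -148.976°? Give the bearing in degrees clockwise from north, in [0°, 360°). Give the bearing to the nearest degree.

Δλ = -148.976 − 139.650 = -288.626°; wrapped into (−180°, 180°]: 71.374°.
θ = atan2( sin Δλ · cos φ₂ , cos φ₁ · sin φ₂ − sin φ₁ · cos φ₂ · cos Δλ )
  = atan2(0.41105, 0.65113) = 32.264° → normalised to [0°, 360°): 32.264°.

32°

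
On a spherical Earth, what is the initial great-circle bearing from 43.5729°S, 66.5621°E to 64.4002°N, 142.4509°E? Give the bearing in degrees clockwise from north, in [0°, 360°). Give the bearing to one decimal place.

30.0°

Δλ = 142.4509 − 66.5621 = 75.8888°.
θ = atan2( sin Δλ · cos φ₂ , cos φ₁ · sin φ₂ − sin φ₁ · cos φ₂ · cos Δλ )
  = atan2(0.41904, 0.72599) = 29.994° → normalised to [0°, 360°): 29.994°.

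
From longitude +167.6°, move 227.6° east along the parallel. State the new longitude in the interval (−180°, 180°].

+35.2°

Start at +167.6°; shift +227.6° → +395.2°.
+395.2° lies outside (−180°, 180°]; subtract 360° → +35.2°.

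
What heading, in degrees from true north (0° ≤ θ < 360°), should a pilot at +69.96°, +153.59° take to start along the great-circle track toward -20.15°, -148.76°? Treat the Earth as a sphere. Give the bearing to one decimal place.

Δλ = -148.76 − 153.59 = -302.35°; wrapped into (−180°, 180°]: 57.65°.
θ = atan2( sin Δλ · cos φ₂ , cos φ₁ · sin φ₂ − sin φ₁ · cos φ₂ · cos Δλ )
  = atan2(0.79309, -0.58997) = 126.645° → normalised to [0°, 360°): 126.645°.

126.6°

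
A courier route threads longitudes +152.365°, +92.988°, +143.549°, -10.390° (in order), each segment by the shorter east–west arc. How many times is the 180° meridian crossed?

Leg 1: +152.365° → +92.988°, shortest Δλ = -59.377° (west) — does not cross 180°.
Leg 2: +92.988° → +143.549°, shortest Δλ = 50.561° (east) — does not cross 180°.
Leg 3: +143.549° → -10.390°, shortest Δλ = -153.939° (west) — does not cross 180°.
Total crossings: 0.

0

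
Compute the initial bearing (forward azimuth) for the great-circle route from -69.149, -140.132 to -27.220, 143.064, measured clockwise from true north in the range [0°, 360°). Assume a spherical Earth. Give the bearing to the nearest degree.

272°

Δλ = 143.064 − -140.132 = 283.196°; wrapped into (−180°, 180°]: -76.804°.
θ = atan2( sin Δλ · cos φ₂ , cos φ₁ · sin φ₂ − sin φ₁ · cos φ₂ · cos Δλ )
  = atan2(-0.86578, 0.02690) = -88.221° → normalised to [0°, 360°): 271.779°.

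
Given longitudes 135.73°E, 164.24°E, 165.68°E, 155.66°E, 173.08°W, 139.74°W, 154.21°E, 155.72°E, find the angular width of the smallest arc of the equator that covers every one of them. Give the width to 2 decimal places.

84.53°

Sort the longitudes: -173.08°, -139.74°, +135.73°, +154.21°, +155.66°, +155.72°, +164.24°, +165.68°.
Eastward gaps between consecutive values (wrapping around): 33.34°, 275.47°, 18.48°, 1.45°, 0.06°, 8.52°, 1.44°, 21.24°.
Largest gap = 275.47° ⇒ minimal covering band is its complement: 360° − 275.47° = 84.53°.
Band runs from +135.73° eastward to -139.74°, crossing the antimeridian.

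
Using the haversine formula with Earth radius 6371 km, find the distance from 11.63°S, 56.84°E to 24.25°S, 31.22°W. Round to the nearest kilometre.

Δλ = -31.22 − 56.84 = -88.06°.
Δφ = -24.25 − -11.63 = -12.62°.
a = sin²(Δφ/2) + cos φ₁ · cos φ₂ · sin²(Δλ/2) = 0.443485.
c = 2·atan2(√a, √(1−a)) = 1.45752 rad → d = 6371·c ≈ 9285.89 km.

9286 km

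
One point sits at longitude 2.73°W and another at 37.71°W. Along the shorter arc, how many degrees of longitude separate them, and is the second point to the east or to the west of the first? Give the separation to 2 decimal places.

Raw difference: -37.71 − -2.73 = -34.98°.
Normalise into (−180°, 180°]: -34.98° stays -34.98°.
Negative ⇒ the second point lies to the west; separation 34.98°.

34.98° west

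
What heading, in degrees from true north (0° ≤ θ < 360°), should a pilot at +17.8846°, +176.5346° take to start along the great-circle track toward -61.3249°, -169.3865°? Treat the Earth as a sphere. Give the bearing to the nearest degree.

173°

Δλ = -169.3865 − 176.5346 = -345.9211°; wrapped into (−180°, 180°]: 14.0789°.
θ = atan2( sin Δλ · cos φ₂ , cos φ₁ · sin φ₂ − sin φ₁ · cos φ₂ · cos Δλ )
  = atan2(0.11673, -0.97789) = 173.193° → normalised to [0°, 360°): 173.193°.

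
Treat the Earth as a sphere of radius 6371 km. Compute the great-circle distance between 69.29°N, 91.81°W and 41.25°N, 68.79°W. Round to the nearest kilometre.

Δλ = -68.79 − -91.81 = 23.02°.
Δφ = 41.25 − 69.29 = -28.04°.
a = sin²(Δφ/2) + cos φ₁ · cos φ₂ · sin²(Δλ/2) = 0.069276.
c = 2·atan2(√a, √(1−a)) = 0.53268 rad → d = 6371·c ≈ 3393.73 km.

3394 km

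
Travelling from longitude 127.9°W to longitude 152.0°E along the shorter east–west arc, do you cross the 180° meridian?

Naïve |152.0 − -127.9| = 279.9° > 180°, so the shorter arc goes the other way round — across 180°.
Signed shortest Δλ = ((152.0 − -127.9 + 180) mod 360) − 180 = -80.1°.
Going west by 80.1° from -127.9° passes through 180° before reaching +152.0°.

Yes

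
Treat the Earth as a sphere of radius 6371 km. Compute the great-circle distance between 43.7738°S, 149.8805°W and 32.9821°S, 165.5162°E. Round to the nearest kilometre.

Δλ = 165.5162 − -149.8805 = 315.3967°; wrapped into (−180°, 180°]: -44.6033°.
Δφ = -32.9821 − -43.7738 = 10.7917°.
a = sin²(Δφ/2) + cos φ₁ · cos φ₂ · sin²(Δλ/2) = 0.096069.
c = 2·atan2(√a, √(1−a)) = 0.63028 rad → d = 6371·c ≈ 4015.52 km.

4016 km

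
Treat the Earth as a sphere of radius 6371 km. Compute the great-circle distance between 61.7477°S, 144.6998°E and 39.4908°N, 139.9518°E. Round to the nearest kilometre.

11265 km

Δλ = 139.9518 − 144.6998 = -4.7480°.
Δφ = 39.4908 − -61.7477 = 101.2385°.
a = sin²(Δφ/2) + cos φ₁ · cos φ₂ · sin²(Δλ/2) = 0.598074.
c = 2·atan2(√a, √(1−a)) = 1.76822 rad → d = 6371·c ≈ 11265.35 km.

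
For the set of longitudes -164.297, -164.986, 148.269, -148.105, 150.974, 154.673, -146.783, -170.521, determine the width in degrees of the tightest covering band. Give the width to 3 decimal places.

64.948°

Sort the longitudes: -170.521°, -164.986°, -164.297°, -148.105°, -146.783°, +148.269°, +150.974°, +154.673°.
Eastward gaps between consecutive values (wrapping around): 5.535°, 0.689°, 16.192°, 1.322°, 295.052°, 2.705°, 3.699°, 34.806°.
Largest gap = 295.052° ⇒ minimal covering band is its complement: 360° − 295.052° = 64.948°.
Band runs from +148.269° eastward to -146.783°, crossing the antimeridian.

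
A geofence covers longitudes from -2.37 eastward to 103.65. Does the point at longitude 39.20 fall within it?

Band width going east from -2.37° to +103.65°: ((103.65 − -2.37) mod 360) = 106.02°.
Offset of +39.20° east of the west edge: ((39.20 − -2.37) mod 360) = 41.57°.
41.57° ≤ 106.02° ⇒ inside.

Yes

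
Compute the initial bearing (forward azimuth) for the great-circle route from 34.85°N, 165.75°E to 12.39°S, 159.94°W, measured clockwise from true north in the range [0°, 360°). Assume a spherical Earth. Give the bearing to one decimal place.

139.2°

Δλ = -159.94 − 165.75 = -325.69°; wrapped into (−180°, 180°]: 34.31°.
θ = atan2( sin Δλ · cos φ₂ , cos φ₁ · sin φ₂ − sin φ₁ · cos φ₂ · cos Δλ )
  = atan2(0.55054, -0.63709) = 139.168° → normalised to [0°, 360°): 139.168°.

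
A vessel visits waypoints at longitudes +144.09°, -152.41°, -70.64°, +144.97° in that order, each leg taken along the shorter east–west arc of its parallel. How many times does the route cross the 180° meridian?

Leg 1: +144.09° → -152.41°, shortest Δλ = 63.5° (east) — crosses 180°.
Leg 2: -152.41° → -70.64°, shortest Δλ = 81.77° (east) — does not cross 180°.
Leg 3: -70.64° → +144.97°, shortest Δλ = -144.39° (west) — crosses 180°.
Total crossings: 2.

2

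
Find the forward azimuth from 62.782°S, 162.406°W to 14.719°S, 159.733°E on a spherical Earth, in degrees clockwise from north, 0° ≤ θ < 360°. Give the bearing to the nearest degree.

Δλ = 159.733 − -162.406 = 322.139°; wrapped into (−180°, 180°]: -37.861°.
θ = atan2( sin Δλ · cos φ₂ , cos φ₁ · sin φ₂ − sin φ₁ · cos φ₂ · cos Δλ )
  = atan2(-0.59361, 0.56283) = -46.524° → normalised to [0°, 360°): 313.476°.

313°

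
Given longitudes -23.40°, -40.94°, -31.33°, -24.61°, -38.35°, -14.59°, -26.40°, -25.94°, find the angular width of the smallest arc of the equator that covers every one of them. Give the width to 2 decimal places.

26.35°

Sort the longitudes: -40.94°, -38.35°, -31.33°, -26.40°, -25.94°, -24.61°, -23.40°, -14.59°.
Eastward gaps between consecutive values (wrapping around): 2.59°, 7.02°, 4.93°, 0.46°, 1.33°, 1.21°, 8.81°, 333.65°.
Largest gap = 333.65° ⇒ minimal covering band is its complement: 360° − 333.65° = 26.35°.
Band runs from -40.94° eastward to -14.59°.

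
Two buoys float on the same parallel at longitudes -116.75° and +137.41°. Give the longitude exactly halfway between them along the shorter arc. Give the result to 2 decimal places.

-169.67°

Signed shortest Δλ from -116.75° to +137.41° is -105.84°.
Midpoint longitude = -116.75° + (-105.84°)/2 = -116.75° − 52.92° = -169.67°.
(The naïve average (-116.75 + +137.41)/2 = 10.33° is on the wrong side of the globe.)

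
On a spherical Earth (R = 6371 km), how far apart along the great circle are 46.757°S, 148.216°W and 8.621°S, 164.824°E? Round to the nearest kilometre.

6132 km

Δλ = 164.824 − -148.216 = 313.040°; wrapped into (−180°, 180°]: -46.960°.
Δφ = -8.621 − -46.757 = 38.136°.
a = sin²(Δφ/2) + cos φ₁ · cos φ₂ · sin²(Δλ/2) = 0.214253.
c = 2·atan2(√a, √(1−a)) = 0.96247 rad → d = 6371·c ≈ 6131.91 km.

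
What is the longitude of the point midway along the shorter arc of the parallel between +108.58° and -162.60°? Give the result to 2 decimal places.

Signed shortest Δλ from +108.58° to -162.60° is +88.82°.
Midpoint longitude = +108.58° + (+88.82°)/2 = +108.58° + 44.41° = +152.99°.
(The naïve average (+108.58 + -162.60)/2 = -27.01° is on the wrong side of the globe.)

+152.99°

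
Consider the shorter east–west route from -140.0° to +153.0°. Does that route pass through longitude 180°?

Yes

Naïve |153.0 − -140.0| = 293.0° > 180°, so the shorter arc goes the other way round — across 180°.
Signed shortest Δλ = ((153.0 − -140.0 + 180) mod 360) − 180 = -67.0°.
Going west by 67.0° from -140.0° passes through 180° before reaching +153.0°.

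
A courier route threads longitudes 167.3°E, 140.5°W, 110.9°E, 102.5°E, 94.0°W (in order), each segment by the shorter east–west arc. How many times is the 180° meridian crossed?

Leg 1: +167.3° → -140.5°, shortest Δλ = 52.2° (east) — crosses 180°.
Leg 2: -140.5° → +110.9°, shortest Δλ = -108.6° (west) — crosses 180°.
Leg 3: +110.9° → +102.5°, shortest Δλ = -8.4° (west) — does not cross 180°.
Leg 4: +102.5° → -94.0°, shortest Δλ = 163.5° (east) — crosses 180°.
Total crossings: 3.

3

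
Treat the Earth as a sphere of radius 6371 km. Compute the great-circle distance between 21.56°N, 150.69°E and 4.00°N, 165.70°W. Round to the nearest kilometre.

5091 km

Δλ = -165.70 − 150.69 = -316.39°; wrapped into (−180°, 180°]: 43.61°.
Δφ = 4.00 − 21.56 = -17.56°.
a = sin²(Δφ/2) + cos φ₁ · cos φ₂ · sin²(Δλ/2) = 0.151307.
c = 2·atan2(√a, √(1−a)) = 0.79905 rad → d = 6371·c ≈ 5090.77 km.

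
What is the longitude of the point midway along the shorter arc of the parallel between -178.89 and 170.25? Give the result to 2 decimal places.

Signed shortest Δλ from -178.89° to +170.25° is -10.86°.
Midpoint longitude = -178.89° + (-10.86°)/2 = -178.89° − 5.43° = -184.32°.
Normalise into (−180°, 180°]: +175.68°.
(The naïve average (-178.89 + +170.25)/2 = -4.32° is on the wrong side of the globe.)

+175.68°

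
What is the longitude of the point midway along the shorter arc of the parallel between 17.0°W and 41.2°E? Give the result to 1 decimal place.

12.1°E

Signed shortest Δλ from -17.0° to +41.2° is +58.2°.
Midpoint longitude = -17.0° + (+58.2°)/2 = -17.0° + 29.1° = +12.1°.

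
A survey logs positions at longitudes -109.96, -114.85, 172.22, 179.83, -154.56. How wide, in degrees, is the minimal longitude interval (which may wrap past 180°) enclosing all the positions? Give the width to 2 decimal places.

77.82°

Sort the longitudes: -154.56°, -114.85°, -109.96°, +172.22°, +179.83°.
Eastward gaps between consecutive values (wrapping around): 39.71°, 4.89°, 282.18°, 7.61°, 25.61°.
Largest gap = 282.18° ⇒ minimal covering band is its complement: 360° − 282.18° = 77.82°.
Band runs from +172.22° eastward to -109.96°, crossing the antimeridian.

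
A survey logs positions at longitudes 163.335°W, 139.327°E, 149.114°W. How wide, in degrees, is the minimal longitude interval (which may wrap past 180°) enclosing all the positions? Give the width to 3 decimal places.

Sort the longitudes: -163.335°, -149.114°, +139.327°.
Eastward gaps between consecutive values (wrapping around): 14.221°, 288.441°, 57.338°.
Largest gap = 288.441° ⇒ minimal covering band is its complement: 360° − 288.441° = 71.559°.
Band runs from +139.327° eastward to -149.114°, crossing the antimeridian.

71.559°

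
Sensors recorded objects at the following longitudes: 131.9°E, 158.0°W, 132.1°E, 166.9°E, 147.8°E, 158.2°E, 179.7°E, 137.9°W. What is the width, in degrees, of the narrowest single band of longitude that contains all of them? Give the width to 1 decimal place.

90.2°

Sort the longitudes: -158.0°, -137.9°, +131.9°, +132.1°, +147.8°, +158.2°, +166.9°, +179.7°.
Eastward gaps between consecutive values (wrapping around): 20.1°, 269.8°, 0.2°, 15.7°, 10.4°, 8.7°, 12.8°, 22.3°.
Largest gap = 269.8° ⇒ minimal covering band is its complement: 360° − 269.8° = 90.2°.
Band runs from +131.9° eastward to -137.9°, crossing the antimeridian.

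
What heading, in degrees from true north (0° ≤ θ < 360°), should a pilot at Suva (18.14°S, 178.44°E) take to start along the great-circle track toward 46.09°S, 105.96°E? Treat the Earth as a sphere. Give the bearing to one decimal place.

226.9°

Δλ = 105.96 − 178.44 = -72.48°.
θ = atan2( sin Δλ · cos φ₂ , cos φ₁ · sin φ₂ − sin φ₁ · cos φ₂ · cos Δλ )
  = atan2(-0.66136, -0.61962) = -133.134° → normalised to [0°, 360°): 226.866°.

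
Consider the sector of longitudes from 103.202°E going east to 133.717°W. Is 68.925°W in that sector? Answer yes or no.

Band width going east from +103.202° to -133.717°: ((-133.717 − 103.202) mod 360) = 123.081°.
Offset of -68.925° east of the west edge: ((-68.925 − 103.202) mod 360) = 187.873°.
187.873° > 123.081° ⇒ outside.

No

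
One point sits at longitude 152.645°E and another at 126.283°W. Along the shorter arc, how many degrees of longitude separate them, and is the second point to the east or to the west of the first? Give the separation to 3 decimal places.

Raw difference: -126.283 − 152.645 = -278.928°.
Normalise into (−180°, 180°]: -278.928° + 360° = 81.072°.
Positive ⇒ the second point lies to the east; separation 81.072°.

81.072° east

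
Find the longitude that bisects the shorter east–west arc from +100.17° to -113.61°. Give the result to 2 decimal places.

Signed shortest Δλ from +100.17° to -113.61° is +146.22°.
Midpoint longitude = +100.17° + (+146.22°)/2 = +100.17° + 73.11° = +173.28°.
(The naïve average (+100.17 + -113.61)/2 = -6.72° is on the wrong side of the globe.)

+173.28°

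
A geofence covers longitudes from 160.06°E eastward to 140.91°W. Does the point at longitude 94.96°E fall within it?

No

Band width going east from +160.06° to -140.91°: ((-140.91 − 160.06) mod 360) = 59.03°.
Offset of +94.96° east of the west edge: ((94.96 − 160.06) mod 360) = 294.90°.
294.90° > 59.03° ⇒ outside.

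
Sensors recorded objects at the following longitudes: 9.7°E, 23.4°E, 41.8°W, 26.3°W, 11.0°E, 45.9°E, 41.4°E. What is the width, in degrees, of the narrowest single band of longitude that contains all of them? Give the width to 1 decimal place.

Sort the longitudes: -41.8°, -26.3°, +9.7°, +11.0°, +23.4°, +41.4°, +45.9°.
Eastward gaps between consecutive values (wrapping around): 15.5°, 36.0°, 1.3°, 12.4°, 18.0°, 4.5°, 272.3°.
Largest gap = 272.3° ⇒ minimal covering band is its complement: 360° − 272.3° = 87.7°.
Band runs from -41.8° eastward to +45.9°.

87.7°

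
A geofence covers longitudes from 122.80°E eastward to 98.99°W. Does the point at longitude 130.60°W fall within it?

Band width going east from +122.80° to -98.99°: ((-98.99 − 122.80) mod 360) = 138.21°.
Offset of -130.60° east of the west edge: ((-130.60 − 122.80) mod 360) = 106.60°.
106.60° ≤ 138.21° ⇒ inside.

Yes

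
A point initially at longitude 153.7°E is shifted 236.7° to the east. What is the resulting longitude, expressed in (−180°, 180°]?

30.4°E

Start at +153.7°; shift +236.7° → +390.4°.
+390.4° lies outside (−180°, 180°]; subtract 360° → +30.4°.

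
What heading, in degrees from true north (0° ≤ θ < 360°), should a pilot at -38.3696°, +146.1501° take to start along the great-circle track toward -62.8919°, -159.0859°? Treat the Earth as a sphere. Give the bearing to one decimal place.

Δλ = -159.0859 − 146.1501 = -305.2360°; wrapped into (−180°, 180°]: 54.7640°.
θ = atan2( sin Δλ · cos φ₂ , cos φ₁ · sin φ₂ − sin φ₁ · cos φ₂ · cos Δλ )
  = atan2(0.37218, -0.53471) = 145.160° → normalised to [0°, 360°): 145.160°.

145.2°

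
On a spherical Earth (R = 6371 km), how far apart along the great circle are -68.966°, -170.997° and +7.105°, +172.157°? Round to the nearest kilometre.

8559 km

Δλ = 172.157 − -170.997 = 343.154°; wrapped into (−180°, 180°]: -16.846°.
Δφ = 7.105 − -68.966 = 76.071°.
a = sin²(Δφ/2) + cos φ₁ · cos φ₂ · sin²(Δλ/2) = 0.387282.
c = 2·atan2(√a, √(1−a)) = 1.34341 rad → d = 6371·c ≈ 8558.84 km.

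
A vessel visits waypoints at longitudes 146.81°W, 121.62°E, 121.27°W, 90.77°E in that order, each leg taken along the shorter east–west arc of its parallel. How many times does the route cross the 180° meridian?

3

Leg 1: -146.81° → +121.62°, shortest Δλ = -91.57° (west) — crosses 180°.
Leg 2: +121.62° → -121.27°, shortest Δλ = 117.11° (east) — crosses 180°.
Leg 3: -121.27° → +90.77°, shortest Δλ = -147.96° (west) — crosses 180°.
Total crossings: 3.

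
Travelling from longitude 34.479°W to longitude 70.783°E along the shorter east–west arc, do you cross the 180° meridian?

No

Signed shortest Δλ = ((70.783 − -34.479 + 180) mod 360) − 180 = 105.262°.
Going east by 105.262° from -34.479° reaches +70.783° without touching 180°.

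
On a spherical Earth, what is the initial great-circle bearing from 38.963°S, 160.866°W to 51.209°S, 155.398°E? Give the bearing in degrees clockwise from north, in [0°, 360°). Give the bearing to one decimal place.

233.4°

Δλ = 155.398 − -160.866 = 316.264°; wrapped into (−180°, 180°]: -43.736°.
θ = atan2( sin Δλ · cos φ₂ , cos φ₁ · sin φ₂ − sin φ₁ · cos φ₂ · cos Δλ )
  = atan2(-0.43311, -0.32142) = -126.580° → normalised to [0°, 360°): 233.420°.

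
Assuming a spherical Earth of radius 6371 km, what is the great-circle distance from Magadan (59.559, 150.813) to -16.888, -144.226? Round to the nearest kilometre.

10296 km

Δλ = -144.226 − 150.813 = -295.039°; wrapped into (−180°, 180°]: 64.961°.
Δφ = -16.888 − 59.559 = -76.447°.
a = sin²(Δφ/2) + cos φ₁ · cos φ₂ · sin²(Δλ/2) = 0.522636.
c = 2·atan2(√a, √(1−a)) = 1.61608 rad → d = 6371·c ≈ 10296.07 km.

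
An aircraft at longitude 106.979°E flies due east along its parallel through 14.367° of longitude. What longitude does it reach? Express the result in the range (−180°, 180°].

121.346°E

Start at +106.979°; shift +14.367° → +121.346°.
+121.346° already lies in (−180°, 180°].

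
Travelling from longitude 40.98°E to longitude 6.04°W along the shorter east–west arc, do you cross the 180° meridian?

No

Signed shortest Δλ = ((-6.04 − 40.98 + 180) mod 360) − 180 = -47.02°.
Going west by 47.02° from +40.98° reaches -6.04° without touching 180°.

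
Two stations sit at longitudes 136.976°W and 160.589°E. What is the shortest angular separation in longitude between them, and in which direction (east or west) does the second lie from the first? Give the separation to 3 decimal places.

62.435° west

Raw difference: 160.589 − -136.976 = 297.565°.
Normalise into (−180°, 180°]: 297.565° − 360° = -62.435°.
Negative ⇒ the second point lies to the west; separation 62.435°.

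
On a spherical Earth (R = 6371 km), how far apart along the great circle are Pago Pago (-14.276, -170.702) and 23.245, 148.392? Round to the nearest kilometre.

Δλ = 148.392 − -170.702 = 319.094°; wrapped into (−180°, 180°]: -40.906°.
Δφ = 23.245 − -14.276 = 37.521°.
a = sin²(Δφ/2) + cos φ₁ · cos φ₂ · sin²(Δλ/2) = 0.212166.
c = 2·atan2(√a, √(1−a)) = 0.95737 rad → d = 6371·c ≈ 6099.44 km.

6099 km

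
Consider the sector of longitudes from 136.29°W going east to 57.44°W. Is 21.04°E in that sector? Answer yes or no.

Band width going east from -136.29° to -57.44°: ((-57.44 − -136.29) mod 360) = 78.85°.
Offset of +21.04° east of the west edge: ((21.04 − -136.29) mod 360) = 157.33°.
157.33° > 78.85° ⇒ outside.

No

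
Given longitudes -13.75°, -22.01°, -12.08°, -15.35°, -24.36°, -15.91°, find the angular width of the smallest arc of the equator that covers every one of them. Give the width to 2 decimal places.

12.28°

Sort the longitudes: -24.36°, -22.01°, -15.91°, -15.35°, -13.75°, -12.08°.
Eastward gaps between consecutive values (wrapping around): 2.35°, 6.10°, 0.56°, 1.60°, 1.67°, 347.72°.
Largest gap = 347.72° ⇒ minimal covering band is its complement: 360° − 347.72° = 12.28°.
Band runs from -24.36° eastward to -12.08°.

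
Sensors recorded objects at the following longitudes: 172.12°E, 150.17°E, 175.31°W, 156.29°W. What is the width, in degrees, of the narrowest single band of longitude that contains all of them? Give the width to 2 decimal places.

53.54°

Sort the longitudes: -175.31°, -156.29°, +150.17°, +172.12°.
Eastward gaps between consecutive values (wrapping around): 19.02°, 306.46°, 21.95°, 12.57°.
Largest gap = 306.46° ⇒ minimal covering band is its complement: 360° − 306.46° = 53.54°.
Band runs from +150.17° eastward to -156.29°, crossing the antimeridian.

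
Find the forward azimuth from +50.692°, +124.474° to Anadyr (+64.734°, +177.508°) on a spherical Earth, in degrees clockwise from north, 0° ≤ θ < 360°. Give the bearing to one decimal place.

Δλ = 177.508 − 124.474 = 53.034°.
θ = atan2( sin Δλ · cos φ₂ , cos φ₁ · sin φ₂ − sin φ₁ · cos φ₂ · cos Δλ )
  = atan2(0.34103, 0.37429) = 42.337° → normalised to [0°, 360°): 42.337°.

42.3°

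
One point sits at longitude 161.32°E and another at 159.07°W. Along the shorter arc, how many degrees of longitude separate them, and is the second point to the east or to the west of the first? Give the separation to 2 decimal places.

39.61° east

Raw difference: -159.07 − 161.32 = -320.39°.
Normalise into (−180°, 180°]: -320.39° + 360° = 39.61°.
Positive ⇒ the second point lies to the east; separation 39.61°.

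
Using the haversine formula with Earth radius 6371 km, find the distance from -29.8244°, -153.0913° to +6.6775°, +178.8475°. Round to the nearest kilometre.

Δλ = 178.8475 − -153.0913 = 331.9388°; wrapped into (−180°, 180°]: -28.0612°.
Δφ = 6.6775 − -29.8244 = 36.5019°.
a = sin²(Δφ/2) + cos φ₁ · cos φ₂ · sin²(Δλ/2) = 0.148728.
c = 2·atan2(√a, √(1−a)) = 0.79183 rad → d = 6371·c ≈ 5044.75 km.

5045 km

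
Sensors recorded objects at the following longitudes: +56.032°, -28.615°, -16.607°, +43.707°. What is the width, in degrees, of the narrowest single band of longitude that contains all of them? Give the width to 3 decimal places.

Sort the longitudes: -28.615°, -16.607°, +43.707°, +56.032°.
Eastward gaps between consecutive values (wrapping around): 12.008°, 60.314°, 12.325°, 275.353°.
Largest gap = 275.353° ⇒ minimal covering band is its complement: 360° − 275.353° = 84.647°.
Band runs from -28.615° eastward to +56.032°.

84.647°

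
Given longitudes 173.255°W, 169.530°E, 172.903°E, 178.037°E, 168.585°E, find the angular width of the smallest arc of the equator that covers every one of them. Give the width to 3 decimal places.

Sort the longitudes: -173.255°, +168.585°, +169.530°, +172.903°, +178.037°.
Eastward gaps between consecutive values (wrapping around): 341.840°, 0.945°, 3.373°, 5.134°, 8.708°.
Largest gap = 341.840° ⇒ minimal covering band is its complement: 360° − 341.840° = 18.160°.
Band runs from +168.585° eastward to -173.255°, crossing the antimeridian.

18.160°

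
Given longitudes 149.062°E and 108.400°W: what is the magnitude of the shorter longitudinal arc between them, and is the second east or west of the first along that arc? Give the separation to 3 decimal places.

102.538° east

Raw difference: -108.400 − 149.062 = -257.462°.
Normalise into (−180°, 180°]: -257.462° + 360° = 102.538°.
Positive ⇒ the second point lies to the east; separation 102.538°.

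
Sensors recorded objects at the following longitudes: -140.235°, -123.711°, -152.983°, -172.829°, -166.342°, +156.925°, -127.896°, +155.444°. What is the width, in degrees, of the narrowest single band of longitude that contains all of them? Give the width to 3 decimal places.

80.845°

Sort the longitudes: -172.829°, -166.342°, -152.983°, -140.235°, -127.896°, -123.711°, +155.444°, +156.925°.
Eastward gaps between consecutive values (wrapping around): 6.487°, 13.359°, 12.748°, 12.339°, 4.185°, 279.155°, 1.481°, 30.246°.
Largest gap = 279.155° ⇒ minimal covering band is its complement: 360° − 279.155° = 80.845°.
Band runs from +155.444° eastward to -123.711°, crossing the antimeridian.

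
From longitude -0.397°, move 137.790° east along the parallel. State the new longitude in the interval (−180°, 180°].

+137.393°

Start at -0.397°; shift +137.790° → +137.393°.
+137.393° already lies in (−180°, 180°].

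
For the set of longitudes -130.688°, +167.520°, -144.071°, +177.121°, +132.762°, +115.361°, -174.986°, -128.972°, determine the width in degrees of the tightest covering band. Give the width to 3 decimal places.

115.667°

Sort the longitudes: -174.986°, -144.071°, -130.688°, -128.972°, +115.361°, +132.762°, +167.520°, +177.121°.
Eastward gaps between consecutive values (wrapping around): 30.915°, 13.383°, 1.716°, 244.333°, 17.401°, 34.758°, 9.601°, 7.893°.
Largest gap = 244.333° ⇒ minimal covering band is its complement: 360° − 244.333° = 115.667°.
Band runs from +115.361° eastward to -128.972°, crossing the antimeridian.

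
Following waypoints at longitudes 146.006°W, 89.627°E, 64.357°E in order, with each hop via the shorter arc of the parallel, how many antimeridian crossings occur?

1

Leg 1: -146.006° → +89.627°, shortest Δλ = -124.367° (west) — crosses 180°.
Leg 2: +89.627° → +64.357°, shortest Δλ = -25.27° (west) — does not cross 180°.
Total crossings: 1.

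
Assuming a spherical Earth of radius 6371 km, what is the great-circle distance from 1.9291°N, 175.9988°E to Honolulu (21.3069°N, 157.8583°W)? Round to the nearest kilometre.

Δλ = -157.8583 − 175.9988 = -333.8571°; wrapped into (−180°, 180°]: 26.1429°.
Δφ = 21.3069 − 1.9291 = 19.3778°.
a = sin²(Δφ/2) + cos φ₁ · cos φ₂ · sin²(Δλ/2) = 0.075952.
c = 2·atan2(√a, √(1−a)) = 0.55842 rad → d = 6371·c ≈ 3557.66 km.

3558 km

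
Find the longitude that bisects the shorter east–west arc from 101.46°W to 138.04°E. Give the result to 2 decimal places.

Signed shortest Δλ from -101.46° to +138.04° is -120.50°.
Midpoint longitude = -101.46° + (-120.50°)/2 = -101.46° − 60.25° = -161.71°.
(The naïve average (-101.46 + +138.04)/2 = 18.29° is on the wrong side of the globe.)

161.71°W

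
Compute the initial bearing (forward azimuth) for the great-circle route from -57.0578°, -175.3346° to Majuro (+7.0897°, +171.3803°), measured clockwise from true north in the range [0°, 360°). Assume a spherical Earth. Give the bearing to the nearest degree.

Δλ = 171.3803 − -175.3346 = 346.7149°; wrapped into (−180°, 180°]: -13.2851°.
θ = atan2( sin Δλ · cos φ₂ , cos φ₁ · sin φ₂ − sin φ₁ · cos φ₂ · cos Δλ )
  = atan2(-0.22804, 0.87763) = -14.565° → normalised to [0°, 360°): 345.435°.

345°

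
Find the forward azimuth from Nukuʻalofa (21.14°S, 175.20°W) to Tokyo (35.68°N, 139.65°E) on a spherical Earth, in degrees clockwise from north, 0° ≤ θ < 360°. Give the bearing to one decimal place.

322.5°

Δλ = 139.65 − -175.20 = 314.85°; wrapped into (−180°, 180°]: -45.15°.
θ = atan2( sin Δλ · cos φ₂ , cos φ₁ · sin φ₂ − sin φ₁ · cos φ₂ · cos Δλ )
  = atan2(-0.57588, 0.75061) = -37.496° → normalised to [0°, 360°): 322.504°.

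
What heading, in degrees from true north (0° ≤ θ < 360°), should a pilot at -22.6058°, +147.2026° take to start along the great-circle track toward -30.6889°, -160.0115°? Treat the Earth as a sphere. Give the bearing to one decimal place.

111.6°

Δλ = -160.0115 − 147.2026 = -307.2141°; wrapped into (−180°, 180°]: 52.7859°.
θ = atan2( sin Δλ · cos φ₂ , cos φ₁ · sin φ₂ − sin φ₁ · cos φ₂ · cos Δλ )
  = atan2(0.68485, -0.27125) = 111.607° → normalised to [0°, 360°): 111.607°.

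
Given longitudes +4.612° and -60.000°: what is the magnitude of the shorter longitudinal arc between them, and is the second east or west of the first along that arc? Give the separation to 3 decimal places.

64.612° west

Raw difference: -60.000 − 4.612 = -64.612°.
Normalise into (−180°, 180°]: -64.612° stays -64.612°.
Negative ⇒ the second point lies to the west; separation 64.612°.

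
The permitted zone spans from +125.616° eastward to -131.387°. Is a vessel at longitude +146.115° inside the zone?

Yes

Band width going east from +125.616° to -131.387°: ((-131.387 − 125.616) mod 360) = 102.997°.
Offset of +146.115° east of the west edge: ((146.115 − 125.616) mod 360) = 20.499°.
20.499° ≤ 102.997° ⇒ inside.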